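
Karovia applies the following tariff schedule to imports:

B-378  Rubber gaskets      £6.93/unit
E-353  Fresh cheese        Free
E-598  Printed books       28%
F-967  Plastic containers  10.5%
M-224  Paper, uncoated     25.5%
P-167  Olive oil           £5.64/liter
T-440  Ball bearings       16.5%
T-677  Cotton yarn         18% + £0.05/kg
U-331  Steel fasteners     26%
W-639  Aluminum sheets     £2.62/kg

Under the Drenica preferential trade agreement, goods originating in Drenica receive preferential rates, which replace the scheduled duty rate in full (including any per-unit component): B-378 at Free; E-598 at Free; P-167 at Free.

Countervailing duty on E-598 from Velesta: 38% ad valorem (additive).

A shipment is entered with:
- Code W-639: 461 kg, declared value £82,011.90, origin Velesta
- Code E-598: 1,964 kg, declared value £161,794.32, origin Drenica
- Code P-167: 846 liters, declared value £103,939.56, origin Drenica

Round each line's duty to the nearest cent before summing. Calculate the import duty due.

Line 1 (W-639, Velesta, 461 kg, £82,011.90):
Base rate for W-639 is £2.62/kg.
Duty = 461 × £2.62 = £1,207.82.
Line 2 (E-598, Drenica, 1,964 kg, £161,794.32):
Base rate for E-598 is 28%.
Origin Drenica qualifies under the Karovia–Drenica agreement and E-598 is covered: preferential rate Free applies instead.
The additional-duty order on E-598 targets Velesta, not Drenica; it does not apply.
Duty = £161,794.32 × 0% = £0.00.
Line 3 (P-167, Drenica, 846 liters, £103,939.56):
Base rate for P-167 is £5.64/liter.
Origin Drenica qualifies under the Karovia–Drenica agreement and P-167 is covered: preferential rate Free applies instead.
Duty = £103,939.56 × 0% = £0.00.
Total = £1,207.82 + £0.00 + £0.00 = £1,207.82.

£1,207.82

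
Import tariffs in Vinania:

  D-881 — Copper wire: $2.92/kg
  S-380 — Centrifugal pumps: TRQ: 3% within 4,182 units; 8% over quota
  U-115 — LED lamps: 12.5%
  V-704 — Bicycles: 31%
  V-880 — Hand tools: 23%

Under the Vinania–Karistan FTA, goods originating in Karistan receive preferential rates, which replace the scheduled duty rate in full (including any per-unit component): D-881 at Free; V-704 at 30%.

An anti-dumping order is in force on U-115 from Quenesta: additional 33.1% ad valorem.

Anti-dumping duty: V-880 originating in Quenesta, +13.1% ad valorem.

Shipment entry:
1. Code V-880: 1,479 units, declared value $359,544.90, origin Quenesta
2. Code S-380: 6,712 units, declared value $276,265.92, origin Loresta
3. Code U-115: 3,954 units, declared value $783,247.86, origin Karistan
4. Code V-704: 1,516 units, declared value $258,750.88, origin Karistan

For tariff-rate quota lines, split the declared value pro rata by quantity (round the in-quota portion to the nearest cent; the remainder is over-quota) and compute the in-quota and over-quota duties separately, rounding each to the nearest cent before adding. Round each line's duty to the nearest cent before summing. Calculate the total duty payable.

$318,821.66

Line 1 (V-880, Quenesta, 1,479 units, $359,544.90):
Base rate for V-880 is 23%.
Additional duty on V-880 from Quenesta: +13.1%. Applied ad valorem rate: 23% + 13.1% = 36.1%.
Duty = $359,544.90 × 36.1% = $129,795.71.
Line 2 (S-380, Loresta, 6,712 units, $276,265.92):
Code S-380 is under a tariff-rate quota (threshold 4,182 units). In-quota: 4,182 units at 3%; over-quota: 2,530 units at 8%.
Pro-rata value split: in-quota = $276,265.92 × 4,182/6,712 = $172,131.12; over-quota = $276,265.92 − $172,131.12 = $104,134.80.
In-quota duty = $172,131.12 × 3% = $5,163.93. Over-quota duty = $104,134.80 × 8% = $8,330.78.
Line duty = $5,163.93 + $8,330.78 = $13,494.71.
Line 3 (U-115, Karistan, 3,954 units, $783,247.86):
Base rate for U-115 is 12.5%.
Origin Karistan is the FTA partner but U-115 is not on the preference list; base rate stands.
The additional-duty order on U-115 targets Quenesta, not Karistan; it does not apply.
Duty = $783,247.86 × 12.5% = $97,905.98.
Line 4 (V-704, Karistan, 1,516 units, $258,750.88):
Base rate for V-704 is 31%.
Origin Karistan qualifies under the Vinania–Karistan agreement and V-704 is covered: preferential rate 30% applies instead.
Duty = $258,750.88 × 30% = $77,625.26.
Total = $129,795.71 + $13,494.71 + $97,905.98 + $77,625.26 = $318,821.66.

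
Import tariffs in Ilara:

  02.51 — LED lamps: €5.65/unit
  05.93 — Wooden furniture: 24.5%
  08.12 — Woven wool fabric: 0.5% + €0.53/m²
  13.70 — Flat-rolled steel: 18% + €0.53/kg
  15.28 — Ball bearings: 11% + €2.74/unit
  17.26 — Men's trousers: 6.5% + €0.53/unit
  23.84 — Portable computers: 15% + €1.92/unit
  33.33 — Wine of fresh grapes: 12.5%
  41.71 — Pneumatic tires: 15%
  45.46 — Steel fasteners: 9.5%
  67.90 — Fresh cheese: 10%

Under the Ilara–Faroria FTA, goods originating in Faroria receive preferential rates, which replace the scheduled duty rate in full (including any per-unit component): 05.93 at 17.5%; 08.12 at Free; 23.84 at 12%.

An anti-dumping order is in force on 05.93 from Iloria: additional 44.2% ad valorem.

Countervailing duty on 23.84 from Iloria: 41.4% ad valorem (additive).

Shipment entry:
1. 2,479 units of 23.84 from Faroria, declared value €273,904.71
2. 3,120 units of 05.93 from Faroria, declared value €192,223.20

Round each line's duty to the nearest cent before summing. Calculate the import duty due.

€66,507.63

Line 1 (23.84, Faroria, 2,479 units, €273,904.71):
Base rate for 23.84 is 15% + €1.92/unit.
Origin Faroria qualifies under the Ilara–Faroria agreement and 23.84 is covered: preferential rate 12% applies instead.
The additional-duty order on 23.84 targets Iloria, not Faroria; it does not apply.
Duty = €273,904.71 × 12% = €32,868.57.
Line 2 (05.93, Faroria, 3,120 units, €192,223.20):
Base rate for 05.93 is 24.5%.
Origin Faroria qualifies under the Ilara–Faroria agreement and 05.93 is covered: preferential rate 17.5% applies instead.
The additional-duty order on 05.93 targets Iloria, not Faroria; it does not apply.
Duty = €192,223.20 × 17.5% = €33,639.06.
Total = €32,868.57 + €33,639.06 = €66,507.63.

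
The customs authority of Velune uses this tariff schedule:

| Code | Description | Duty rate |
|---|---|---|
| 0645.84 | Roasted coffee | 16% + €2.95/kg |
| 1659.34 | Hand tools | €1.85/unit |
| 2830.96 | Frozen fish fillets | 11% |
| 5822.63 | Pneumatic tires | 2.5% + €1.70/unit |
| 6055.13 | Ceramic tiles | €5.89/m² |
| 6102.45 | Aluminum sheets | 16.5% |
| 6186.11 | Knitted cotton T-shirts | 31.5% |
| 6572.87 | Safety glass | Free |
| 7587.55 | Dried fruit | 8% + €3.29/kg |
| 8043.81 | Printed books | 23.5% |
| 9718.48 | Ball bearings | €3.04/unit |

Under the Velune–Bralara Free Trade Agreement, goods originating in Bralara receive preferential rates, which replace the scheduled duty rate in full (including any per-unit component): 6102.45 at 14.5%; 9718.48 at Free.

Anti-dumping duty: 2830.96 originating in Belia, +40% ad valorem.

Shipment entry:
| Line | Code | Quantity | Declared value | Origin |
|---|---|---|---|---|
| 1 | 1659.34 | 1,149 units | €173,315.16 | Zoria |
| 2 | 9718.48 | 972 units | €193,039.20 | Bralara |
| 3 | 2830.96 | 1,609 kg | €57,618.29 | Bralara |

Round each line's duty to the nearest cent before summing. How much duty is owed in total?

€8,463.66

Line 1 (1659.34, Zoria, 1,149 units, €173,315.16):
Base rate for 1659.34 is €1.85/unit.
Duty = 1,149 × €1.85 = €2,125.65.
Line 2 (9718.48, Bralara, 972 units, €193,039.20):
Base rate for 9718.48 is €3.04/unit.
Origin Bralara qualifies under the Velune–Bralara agreement and 9718.48 is covered: preferential rate Free applies instead.
Duty = €193,039.20 × 0% = €0.00.
Line 3 (2830.96, Bralara, 1,609 kg, €57,618.29):
Base rate for 2830.96 is 11%.
Origin Bralara is the FTA partner but 2830.96 is not on the preference list; base rate stands.
The additional-duty order on 2830.96 targets Belia, not Bralara; it does not apply.
Duty = €57,618.29 × 11% = €6,338.01.
Total = €2,125.65 + €0.00 + €6,338.01 = €8,463.66.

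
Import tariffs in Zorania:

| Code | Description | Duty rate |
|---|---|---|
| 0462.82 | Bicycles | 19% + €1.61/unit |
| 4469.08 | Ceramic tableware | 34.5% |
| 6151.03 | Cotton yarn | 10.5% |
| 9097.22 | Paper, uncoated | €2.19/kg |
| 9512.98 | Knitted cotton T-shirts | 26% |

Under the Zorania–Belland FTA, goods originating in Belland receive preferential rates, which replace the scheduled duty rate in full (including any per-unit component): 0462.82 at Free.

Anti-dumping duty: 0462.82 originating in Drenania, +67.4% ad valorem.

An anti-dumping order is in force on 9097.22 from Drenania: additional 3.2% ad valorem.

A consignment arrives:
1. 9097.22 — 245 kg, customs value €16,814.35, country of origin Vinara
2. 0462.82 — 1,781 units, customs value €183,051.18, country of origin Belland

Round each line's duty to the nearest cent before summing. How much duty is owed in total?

€536.55

Line 1 (9097.22, Vinara, 245 kg, €16,814.35):
Base rate for 9097.22 is €2.19/kg.
The additional-duty order on 9097.22 targets Drenania, not Vinara; it does not apply.
Duty = 245 × €2.19 = €536.55.
Line 2 (0462.82, Belland, 1,781 units, €183,051.18):
Base rate for 0462.82 is 19% + €1.61/unit.
Origin Belland qualifies under the Zorania–Belland agreement and 0462.82 is covered: preferential rate Free applies instead.
The additional-duty order on 0462.82 targets Drenania, not Belland; it does not apply.
Duty = €183,051.18 × 0% = €0.00.
Total = €536.55 + €0.00 = €536.55.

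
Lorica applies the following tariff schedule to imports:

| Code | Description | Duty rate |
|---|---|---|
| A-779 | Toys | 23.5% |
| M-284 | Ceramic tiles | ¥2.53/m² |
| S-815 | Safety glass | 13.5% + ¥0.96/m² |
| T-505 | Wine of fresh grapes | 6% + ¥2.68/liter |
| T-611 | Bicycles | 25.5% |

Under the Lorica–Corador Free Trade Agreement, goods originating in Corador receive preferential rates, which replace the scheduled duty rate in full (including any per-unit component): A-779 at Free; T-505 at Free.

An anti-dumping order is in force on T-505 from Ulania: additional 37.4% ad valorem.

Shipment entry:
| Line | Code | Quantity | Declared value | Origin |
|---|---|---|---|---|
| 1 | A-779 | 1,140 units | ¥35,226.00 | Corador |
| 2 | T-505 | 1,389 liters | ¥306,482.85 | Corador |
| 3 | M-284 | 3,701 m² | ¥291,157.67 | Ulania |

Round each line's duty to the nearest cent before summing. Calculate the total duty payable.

¥9,363.53

Line 1 (A-779, Corador, 1,140 units, ¥35,226.00):
Base rate for A-779 is 23.5%.
Origin Corador qualifies under the Lorica–Corador agreement and A-779 is covered: preferential rate Free applies instead.
Duty = ¥35,226.00 × 0% = ¥0.00.
Line 2 (T-505, Corador, 1,389 liters, ¥306,482.85):
Base rate for T-505 is 6% + ¥2.68/liter.
Origin Corador qualifies under the Lorica–Corador agreement and T-505 is covered: preferential rate Free applies instead.
The additional-duty order on T-505 targets Ulania, not Corador; it does not apply.
Duty = ¥306,482.85 × 0% = ¥0.00.
Line 3 (M-284, Ulania, 3,701 m², ¥291,157.67):
Base rate for M-284 is ¥2.53/m².
Duty = 3,701 × ¥2.53 = ¥9,363.53.
Total = ¥0.00 + ¥0.00 + ¥9,363.53 = ¥9,363.53.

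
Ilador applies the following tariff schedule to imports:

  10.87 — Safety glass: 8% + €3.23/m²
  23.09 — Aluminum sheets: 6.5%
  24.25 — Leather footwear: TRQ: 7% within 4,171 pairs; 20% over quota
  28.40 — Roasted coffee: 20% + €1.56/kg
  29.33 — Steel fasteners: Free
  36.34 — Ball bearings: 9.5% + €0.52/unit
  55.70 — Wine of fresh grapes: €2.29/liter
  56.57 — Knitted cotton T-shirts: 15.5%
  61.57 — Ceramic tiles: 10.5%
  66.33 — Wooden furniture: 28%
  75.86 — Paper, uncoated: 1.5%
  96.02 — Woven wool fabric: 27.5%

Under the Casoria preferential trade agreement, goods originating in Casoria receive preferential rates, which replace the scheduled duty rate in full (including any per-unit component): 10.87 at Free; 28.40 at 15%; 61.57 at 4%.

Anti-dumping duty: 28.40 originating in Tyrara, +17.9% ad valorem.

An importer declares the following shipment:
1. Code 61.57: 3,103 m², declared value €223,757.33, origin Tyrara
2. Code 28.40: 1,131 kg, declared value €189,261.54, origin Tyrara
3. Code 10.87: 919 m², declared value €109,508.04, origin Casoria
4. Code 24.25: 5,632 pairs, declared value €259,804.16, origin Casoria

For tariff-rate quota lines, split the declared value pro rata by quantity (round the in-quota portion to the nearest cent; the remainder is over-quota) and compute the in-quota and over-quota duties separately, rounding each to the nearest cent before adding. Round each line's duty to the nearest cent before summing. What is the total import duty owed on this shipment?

€123,936.77

Line 1 (61.57, Tyrara, 3,103 m², €223,757.33):
Base rate for 61.57 is 10.5%.
61.57 has an FTA preferential rate, but origin Tyrara is not Casoria; base rate stands.
Duty = €223,757.33 × 10.5% = €23,494.52.
Line 2 (28.40, Tyrara, 1,131 kg, €189,261.54):
Base rate for 28.40 is 20% + €1.56/kg.
28.40 has an FTA preferential rate, but origin Tyrara is not Casoria; base rate stands.
Additional duty on 28.40 from Tyrara: +17.9%. Applied ad valorem rate: 20% + 17.9% = 37.9%.
Duty = €189,261.54 × 37.9% + 1,131 × €1.56 = €73,494.48.
Line 3 (10.87, Casoria, 919 m², €109,508.04):
Base rate for 10.87 is 8% + €3.23/m².
Origin Casoria qualifies under the Ilador–Casoria agreement and 10.87 is covered: preferential rate Free applies instead.
Duty = €109,508.04 × 0% = €0.00.
Line 4 (24.25, Casoria, 5,632 pairs, €259,804.16):
Code 24.25 is under a tariff-rate quota (threshold 4,171 pairs). In-quota: 4,171 pairs at 7%; over-quota: 1,461 pairs at 20%.
Pro-rata value split: in-quota = €259,804.16 × 4,171/5,632 = €192,408.23; over-quota = €259,804.16 − €192,408.23 = €67,395.93.
In-quota duty = €192,408.23 × 7% = €13,468.58. Over-quota duty = €67,395.93 × 20% = €13,479.19.
Line duty = €13,468.58 + €13,479.19 = €26,947.77.
Total = €23,494.52 + €73,494.48 + €0.00 + €26,947.77 = €123,936.77.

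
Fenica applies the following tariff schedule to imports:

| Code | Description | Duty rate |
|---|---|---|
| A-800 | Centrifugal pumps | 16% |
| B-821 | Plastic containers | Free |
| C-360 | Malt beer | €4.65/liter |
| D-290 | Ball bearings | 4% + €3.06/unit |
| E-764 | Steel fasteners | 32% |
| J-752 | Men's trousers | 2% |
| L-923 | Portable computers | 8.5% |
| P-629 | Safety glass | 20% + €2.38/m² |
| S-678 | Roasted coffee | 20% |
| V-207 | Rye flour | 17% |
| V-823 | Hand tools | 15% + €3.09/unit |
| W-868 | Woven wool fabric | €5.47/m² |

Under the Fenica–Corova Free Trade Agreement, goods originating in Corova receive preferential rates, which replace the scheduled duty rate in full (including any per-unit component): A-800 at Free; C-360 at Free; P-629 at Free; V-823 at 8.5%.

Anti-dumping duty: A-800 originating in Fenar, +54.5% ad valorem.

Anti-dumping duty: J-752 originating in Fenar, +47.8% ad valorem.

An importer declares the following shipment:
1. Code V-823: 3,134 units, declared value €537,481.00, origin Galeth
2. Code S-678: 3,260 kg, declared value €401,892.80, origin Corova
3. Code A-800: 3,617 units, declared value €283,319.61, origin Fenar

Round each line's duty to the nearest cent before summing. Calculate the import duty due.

€370,425.10

Line 1 (V-823, Galeth, 3,134 units, €537,481.00):
Base rate for V-823 is 15% + €3.09/unit.
V-823 has an FTA preferential rate, but origin Galeth is not Corova; base rate stands.
Duty = €537,481.00 × 15% + 3,134 × €3.09 = €90,306.21.
Line 2 (S-678, Corova, 3,260 kg, €401,892.80):
Base rate for S-678 is 20%.
Origin Corova is the FTA partner but S-678 is not on the preference list; base rate stands.
Duty = €401,892.80 × 20% = €80,378.56.
Line 3 (A-800, Fenar, 3,617 units, €283,319.61):
Base rate for A-800 is 16%.
A-800 has an FTA preferential rate, but origin Fenar is not Corova; base rate stands.
Additional duty on A-800 from Fenar: +54.5%. Applied ad valorem rate: 16% + 54.5% = 70.5%.
Duty = €283,319.61 × 70.5% = €199,740.33.
Total = €90,306.21 + €80,378.56 + €199,740.33 = €370,425.10.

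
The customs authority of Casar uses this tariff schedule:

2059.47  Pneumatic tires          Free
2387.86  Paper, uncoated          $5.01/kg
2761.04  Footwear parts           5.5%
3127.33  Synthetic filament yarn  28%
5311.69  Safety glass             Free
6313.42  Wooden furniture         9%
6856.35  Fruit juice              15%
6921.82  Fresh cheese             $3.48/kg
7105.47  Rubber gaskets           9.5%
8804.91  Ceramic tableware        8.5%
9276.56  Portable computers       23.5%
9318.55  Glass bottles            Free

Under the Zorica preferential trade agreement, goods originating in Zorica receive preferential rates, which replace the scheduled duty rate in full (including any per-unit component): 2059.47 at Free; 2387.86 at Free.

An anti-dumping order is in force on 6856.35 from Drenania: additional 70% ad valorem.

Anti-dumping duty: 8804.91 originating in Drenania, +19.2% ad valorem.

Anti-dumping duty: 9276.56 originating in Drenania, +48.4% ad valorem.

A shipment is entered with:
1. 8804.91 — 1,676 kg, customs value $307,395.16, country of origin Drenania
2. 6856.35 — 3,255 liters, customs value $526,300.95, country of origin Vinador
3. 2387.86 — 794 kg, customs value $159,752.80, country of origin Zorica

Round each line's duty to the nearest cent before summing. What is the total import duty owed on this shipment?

$164,093.60

Line 1 (8804.91, Drenania, 1,676 kg, $307,395.16):
Base rate for 8804.91 is 8.5%.
Additional duty on 8804.91 from Drenania: +19.2%. Applied ad valorem rate: 8.5% + 19.2% = 27.7%.
Duty = $307,395.16 × 27.7% = $85,148.46.
Line 2 (6856.35, Vinador, 3,255 liters, $526,300.95):
Base rate for 6856.35 is 15%.
The additional-duty order on 6856.35 targets Drenania, not Vinador; it does not apply.
Duty = $526,300.95 × 15% = $78,945.14.
Line 3 (2387.86, Zorica, 794 kg, $159,752.80):
Base rate for 2387.86 is $5.01/kg.
Origin Zorica qualifies under the Casar–Zorica agreement and 2387.86 is covered: preferential rate Free applies instead.
Duty = $159,752.80 × 0% = $0.00.
Total = $85,148.46 + $78,945.14 + $0.00 = $164,093.60.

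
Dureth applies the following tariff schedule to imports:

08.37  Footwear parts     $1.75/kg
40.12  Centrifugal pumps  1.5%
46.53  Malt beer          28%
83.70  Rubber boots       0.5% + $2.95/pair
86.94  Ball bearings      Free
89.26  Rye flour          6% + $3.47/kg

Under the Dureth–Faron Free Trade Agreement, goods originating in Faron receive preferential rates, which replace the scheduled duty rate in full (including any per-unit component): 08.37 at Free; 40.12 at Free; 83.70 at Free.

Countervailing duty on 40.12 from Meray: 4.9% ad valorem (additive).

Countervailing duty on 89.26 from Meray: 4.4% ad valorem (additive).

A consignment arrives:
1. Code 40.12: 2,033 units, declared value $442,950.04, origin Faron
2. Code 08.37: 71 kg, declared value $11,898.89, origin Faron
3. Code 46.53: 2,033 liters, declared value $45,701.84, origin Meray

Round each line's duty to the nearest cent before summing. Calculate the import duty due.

Line 1 (40.12, Faron, 2,033 units, $442,950.04):
Base rate for 40.12 is 1.5%.
Origin Faron qualifies under the Dureth–Faron agreement and 40.12 is covered: preferential rate Free applies instead.
The additional-duty order on 40.12 targets Meray, not Faron; it does not apply.
Duty = $442,950.04 × 0% = $0.00.
Line 2 (08.37, Faron, 71 kg, $11,898.89):
Base rate for 08.37 is $1.75/kg.
Origin Faron qualifies under the Dureth–Faron agreement and 08.37 is covered: preferential rate Free applies instead.
Duty = $11,898.89 × 0% = $0.00.
Line 3 (46.53, Meray, 2,033 liters, $45,701.84):
Base rate for 46.53 is 28%.
Duty = $45,701.84 × 28% = $12,796.52.
Total = $0.00 + $0.00 + $12,796.52 = $12,796.52.

$12,796.52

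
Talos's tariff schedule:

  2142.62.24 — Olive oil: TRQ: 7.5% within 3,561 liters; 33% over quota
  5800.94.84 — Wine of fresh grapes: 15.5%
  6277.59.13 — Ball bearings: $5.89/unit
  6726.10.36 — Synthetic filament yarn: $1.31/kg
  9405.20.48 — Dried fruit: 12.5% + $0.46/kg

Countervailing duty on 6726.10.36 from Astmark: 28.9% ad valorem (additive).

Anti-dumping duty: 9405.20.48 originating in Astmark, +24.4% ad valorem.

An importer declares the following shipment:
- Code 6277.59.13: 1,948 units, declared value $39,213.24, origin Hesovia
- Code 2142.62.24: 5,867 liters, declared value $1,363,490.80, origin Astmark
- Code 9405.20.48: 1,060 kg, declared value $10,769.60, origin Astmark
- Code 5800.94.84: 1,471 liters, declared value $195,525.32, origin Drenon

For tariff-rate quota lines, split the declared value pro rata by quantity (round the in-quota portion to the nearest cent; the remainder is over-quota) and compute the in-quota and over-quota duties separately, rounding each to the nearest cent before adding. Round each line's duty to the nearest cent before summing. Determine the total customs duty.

$285,161.70

Line 1 (6277.59.13, Hesovia, 1,948 units, $39,213.24):
Base rate for 6277.59.13 is $5.89/unit.
Duty = 1,948 × $5.89 = $11,473.72.
Line 2 (2142.62.24, Astmark, 5,867 liters, $1,363,490.80):
Code 2142.62.24 is under a tariff-rate quota (threshold 3,561 liters). In-quota: 3,561 liters at 7.5%; over-quota: 2,306 liters at 33%.
Pro-rata value split: in-quota = $1,363,490.80 × 3,561/5,867 = $827,576.40; over-quota = $1,363,490.80 − $827,576.40 = $535,914.40.
In-quota duty = $827,576.40 × 7.5% = $62,068.23. Over-quota duty = $535,914.40 × 33% = $176,851.75.
Line duty = $62,068.23 + $176,851.75 = $238,919.98.
Line 3 (9405.20.48, Astmark, 1,060 kg, $10,769.60):
Base rate for 9405.20.48 is 12.5% + $0.46/kg.
Additional duty on 9405.20.48 from Astmark: +24.4%. Applied ad valorem rate: 12.5% + 24.4% = 36.9%.
Duty = $10,769.60 × 36.9% + 1,060 × $0.46 = $4,461.58.
Line 4 (5800.94.84, Drenon, 1,471 liters, $195,525.32):
Base rate for 5800.94.84 is 15.5%.
Duty = $195,525.32 × 15.5% = $30,306.42.
Total = $11,473.72 + $238,919.98 + $4,461.58 + $30,306.42 = $285,161.70.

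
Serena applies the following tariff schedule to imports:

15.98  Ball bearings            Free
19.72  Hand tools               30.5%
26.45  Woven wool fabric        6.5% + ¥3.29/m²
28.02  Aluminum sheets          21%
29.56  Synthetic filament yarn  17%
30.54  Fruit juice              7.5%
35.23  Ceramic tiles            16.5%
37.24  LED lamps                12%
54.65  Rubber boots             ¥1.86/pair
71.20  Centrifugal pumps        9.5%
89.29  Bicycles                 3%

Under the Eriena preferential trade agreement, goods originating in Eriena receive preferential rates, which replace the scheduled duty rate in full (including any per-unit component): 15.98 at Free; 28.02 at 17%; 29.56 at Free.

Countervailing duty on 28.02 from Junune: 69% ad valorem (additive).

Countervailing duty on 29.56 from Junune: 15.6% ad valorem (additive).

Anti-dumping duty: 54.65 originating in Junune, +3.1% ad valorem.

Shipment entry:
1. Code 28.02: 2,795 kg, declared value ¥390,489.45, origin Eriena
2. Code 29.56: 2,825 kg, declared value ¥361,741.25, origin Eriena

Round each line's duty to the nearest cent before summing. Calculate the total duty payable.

Line 1 (28.02, Eriena, 2,795 kg, ¥390,489.45):
Base rate for 28.02 is 21%.
Origin Eriena qualifies under the Serena–Eriena agreement and 28.02 is covered: preferential rate 17% applies instead.
The additional-duty order on 28.02 targets Junune, not Eriena; it does not apply.
Duty = ¥390,489.45 × 17% = ¥66,383.21.
Line 2 (29.56, Eriena, 2,825 kg, ¥361,741.25):
Base rate for 29.56 is 17%.
Origin Eriena qualifies under the Serena–Eriena agreement and 29.56 is covered: preferential rate Free applies instead.
The additional-duty order on 29.56 targets Junune, not Eriena; it does not apply.
Duty = ¥361,741.25 × 0% = ¥0.00.
Total = ¥66,383.21 + ¥0.00 = ¥66,383.21.

¥66,383.21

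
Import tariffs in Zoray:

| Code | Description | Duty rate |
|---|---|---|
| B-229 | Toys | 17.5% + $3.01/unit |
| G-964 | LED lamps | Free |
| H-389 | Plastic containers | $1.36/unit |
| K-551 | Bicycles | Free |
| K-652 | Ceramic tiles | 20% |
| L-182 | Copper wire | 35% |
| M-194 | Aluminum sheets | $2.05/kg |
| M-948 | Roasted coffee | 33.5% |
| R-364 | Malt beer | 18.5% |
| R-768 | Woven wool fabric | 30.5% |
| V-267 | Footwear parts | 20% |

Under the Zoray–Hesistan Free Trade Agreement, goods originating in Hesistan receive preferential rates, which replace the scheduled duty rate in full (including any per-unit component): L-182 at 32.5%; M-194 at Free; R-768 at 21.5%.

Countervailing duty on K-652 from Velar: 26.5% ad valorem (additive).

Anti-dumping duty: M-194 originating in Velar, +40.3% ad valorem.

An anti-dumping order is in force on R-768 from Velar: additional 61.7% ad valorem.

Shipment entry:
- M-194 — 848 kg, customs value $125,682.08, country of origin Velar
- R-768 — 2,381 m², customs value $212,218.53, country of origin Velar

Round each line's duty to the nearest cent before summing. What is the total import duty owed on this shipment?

$248,053.76

Line 1 (M-194, Velar, 848 kg, $125,682.08):
Base rate for M-194 is $2.05/kg.
M-194 has an FTA preferential rate, but origin Velar is not Hesistan; base rate stands.
Additional duty on M-194 from Velar: +40.3% ad valorem. Applied ad valorem rate = 40.3%.
Duty = $125,682.08 × 40.3% + 848 × $2.05 = $52,388.28.
Line 2 (R-768, Velar, 2,381 m², $212,218.53):
Base rate for R-768 is 30.5%.
R-768 has an FTA preferential rate, but origin Velar is not Hesistan; base rate stands.
Additional duty on R-768 from Velar: +61.7%. Applied ad valorem rate: 30.5% + 61.7% = 92.2%.
Duty = $212,218.53 × 92.2% = $195,665.48.
Total = $52,388.28 + $195,665.48 = $248,053.76.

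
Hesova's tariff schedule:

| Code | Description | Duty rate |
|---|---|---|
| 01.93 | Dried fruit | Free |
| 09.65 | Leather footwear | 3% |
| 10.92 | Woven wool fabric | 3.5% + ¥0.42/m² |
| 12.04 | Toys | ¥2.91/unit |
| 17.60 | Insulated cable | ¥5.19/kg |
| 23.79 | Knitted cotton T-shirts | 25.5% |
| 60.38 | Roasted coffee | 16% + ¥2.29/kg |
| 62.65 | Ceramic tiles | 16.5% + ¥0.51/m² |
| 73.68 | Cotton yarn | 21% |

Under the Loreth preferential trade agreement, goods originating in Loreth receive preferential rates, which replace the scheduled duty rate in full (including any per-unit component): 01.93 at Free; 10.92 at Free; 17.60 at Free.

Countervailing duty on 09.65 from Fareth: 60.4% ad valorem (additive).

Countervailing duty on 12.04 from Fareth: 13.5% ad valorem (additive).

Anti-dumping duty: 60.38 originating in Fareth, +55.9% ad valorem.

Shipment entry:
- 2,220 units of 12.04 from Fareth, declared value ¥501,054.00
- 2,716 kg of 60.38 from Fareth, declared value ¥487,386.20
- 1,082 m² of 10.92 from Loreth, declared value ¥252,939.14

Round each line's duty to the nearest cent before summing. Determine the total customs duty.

¥430,752.81

Line 1 (12.04, Fareth, 2,220 units, ¥501,054.00):
Base rate for 12.04 is ¥2.91/unit.
Additional duty on 12.04 from Fareth: +13.5% ad valorem. Applied ad valorem rate = 13.5%.
Duty = ¥501,054.00 × 13.5% + 2,220 × ¥2.91 = ¥74,102.49.
Line 2 (60.38, Fareth, 2,716 kg, ¥487,386.20):
Base rate for 60.38 is 16% + ¥2.29/kg.
Additional duty on 60.38 from Fareth: +55.9%. Applied ad valorem rate: 16% + 55.9% = 71.9%.
Duty = ¥487,386.20 × 71.9% + 2,716 × ¥2.29 = ¥356,650.32.
Line 3 (10.92, Loreth, 1,082 m², ¥252,939.14):
Base rate for 10.92 is 3.5% + ¥0.42/m².
Origin Loreth qualifies under the Hesova–Loreth agreement and 10.92 is covered: preferential rate Free applies instead.
Duty = ¥252,939.14 × 0% = ¥0.00.
Total = ¥74,102.49 + ¥356,650.32 + ¥0.00 = ¥430,752.81.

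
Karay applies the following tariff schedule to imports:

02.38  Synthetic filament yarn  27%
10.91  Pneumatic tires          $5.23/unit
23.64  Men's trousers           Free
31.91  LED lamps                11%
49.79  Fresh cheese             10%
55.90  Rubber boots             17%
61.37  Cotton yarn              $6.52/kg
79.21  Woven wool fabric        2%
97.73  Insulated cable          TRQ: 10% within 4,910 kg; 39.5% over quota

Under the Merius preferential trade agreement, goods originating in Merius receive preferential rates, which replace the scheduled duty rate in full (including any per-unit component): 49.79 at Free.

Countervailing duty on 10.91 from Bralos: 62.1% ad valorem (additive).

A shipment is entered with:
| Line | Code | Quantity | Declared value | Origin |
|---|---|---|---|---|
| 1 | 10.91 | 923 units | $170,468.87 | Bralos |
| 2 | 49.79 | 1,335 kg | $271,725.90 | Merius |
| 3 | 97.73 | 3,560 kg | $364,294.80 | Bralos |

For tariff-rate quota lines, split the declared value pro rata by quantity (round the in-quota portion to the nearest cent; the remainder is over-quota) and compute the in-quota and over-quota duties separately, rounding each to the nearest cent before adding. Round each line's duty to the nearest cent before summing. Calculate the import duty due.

Line 1 (10.91, Bralos, 923 units, $170,468.87):
Base rate for 10.91 is $5.23/unit.
Additional duty on 10.91 from Bralos: +62.1% ad valorem. Applied ad valorem rate = 62.1%.
Duty = $170,468.87 × 62.1% + 923 × $5.23 = $110,688.46.
Line 2 (49.79, Merius, 1,335 kg, $271,725.90):
Base rate for 49.79 is 10%.
Origin Merius qualifies under the Karay–Merius agreement and 49.79 is covered: preferential rate Free applies instead.
Duty = $271,725.90 × 0% = $0.00.
Line 3 (97.73, Bralos, 3,560 kg, $364,294.80):
Code 97.73 is under a tariff-rate quota (threshold 4,910 kg). Quantity 3,560 kg is within the quota, so the in-quota rate 10% applies to the full value.
Duty = $364,294.80 × 10% = $36,429.48.
Total = $110,688.46 + $0.00 + $36,429.48 = $147,117.94.

$147,117.94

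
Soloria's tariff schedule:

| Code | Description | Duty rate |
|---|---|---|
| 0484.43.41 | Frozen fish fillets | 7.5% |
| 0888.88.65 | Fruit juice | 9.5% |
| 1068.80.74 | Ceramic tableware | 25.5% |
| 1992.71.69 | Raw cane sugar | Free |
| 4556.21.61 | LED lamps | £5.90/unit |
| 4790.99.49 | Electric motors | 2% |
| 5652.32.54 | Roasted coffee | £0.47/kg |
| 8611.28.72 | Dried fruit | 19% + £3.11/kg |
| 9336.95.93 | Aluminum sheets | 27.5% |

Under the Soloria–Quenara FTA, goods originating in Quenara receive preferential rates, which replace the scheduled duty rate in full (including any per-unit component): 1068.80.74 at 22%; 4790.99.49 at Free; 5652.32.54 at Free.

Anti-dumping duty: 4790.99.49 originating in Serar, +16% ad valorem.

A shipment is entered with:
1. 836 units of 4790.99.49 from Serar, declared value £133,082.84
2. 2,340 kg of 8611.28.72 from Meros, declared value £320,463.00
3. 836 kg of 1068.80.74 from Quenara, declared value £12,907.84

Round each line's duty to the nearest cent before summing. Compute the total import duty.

£94,960.00

Line 1 (4790.99.49, Serar, 836 units, £133,082.84):
Base rate for 4790.99.49 is 2%.
4790.99.49 has an FTA preferential rate, but origin Serar is not Quenara; base rate stands.
Additional duty on 4790.99.49 from Serar: +16%. Applied ad valorem rate: 2% + 16% = 18%.
Duty = £133,082.84 × 18% = £23,954.91.
Line 2 (8611.28.72, Meros, 2,340 kg, £320,463.00):
Base rate for 8611.28.72 is 19% + £3.11/kg.
Duty = £320,463.00 × 19% + 2,340 × £3.11 = £68,165.37.
Line 3 (1068.80.74, Quenara, 836 kg, £12,907.84):
Base rate for 1068.80.74 is 25.5%.
Origin Quenara qualifies under the Soloria–Quenara agreement and 1068.80.74 is covered: preferential rate 22% applies instead.
Duty = £12,907.84 × 22% = £2,839.72.
Total = £23,954.91 + £68,165.37 + £2,839.72 = £94,960.00.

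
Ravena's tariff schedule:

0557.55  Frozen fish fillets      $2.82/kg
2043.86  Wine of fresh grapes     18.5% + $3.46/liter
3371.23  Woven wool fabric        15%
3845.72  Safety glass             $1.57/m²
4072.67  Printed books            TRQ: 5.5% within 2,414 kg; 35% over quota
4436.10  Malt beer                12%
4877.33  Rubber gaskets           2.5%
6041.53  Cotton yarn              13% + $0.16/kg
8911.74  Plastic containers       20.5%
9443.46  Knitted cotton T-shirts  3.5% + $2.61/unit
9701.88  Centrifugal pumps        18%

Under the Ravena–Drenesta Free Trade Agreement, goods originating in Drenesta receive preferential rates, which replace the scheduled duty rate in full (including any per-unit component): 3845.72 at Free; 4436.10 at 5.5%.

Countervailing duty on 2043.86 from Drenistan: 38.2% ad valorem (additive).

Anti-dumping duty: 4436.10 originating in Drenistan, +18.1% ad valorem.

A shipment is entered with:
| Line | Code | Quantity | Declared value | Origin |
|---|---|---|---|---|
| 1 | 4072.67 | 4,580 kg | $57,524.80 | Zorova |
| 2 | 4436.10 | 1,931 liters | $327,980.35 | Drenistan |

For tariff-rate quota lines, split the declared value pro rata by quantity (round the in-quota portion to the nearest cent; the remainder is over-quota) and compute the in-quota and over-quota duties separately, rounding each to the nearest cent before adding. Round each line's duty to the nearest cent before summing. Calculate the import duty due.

Line 1 (4072.67, Zorova, 4,580 kg, $57,524.80):
Code 4072.67 is under a tariff-rate quota (threshold 2,414 kg). In-quota: 2,414 kg at 5.5%; over-quota: 2,166 kg at 35%.
Pro-rata value split: in-quota = $57,524.80 × 2,414/4,580 = $30,319.84; over-quota = $57,524.80 − $30,319.84 = $27,204.96.
In-quota duty = $30,319.84 × 5.5% = $1,667.59. Over-quota duty = $27,204.96 × 35% = $9,521.74.
Line duty = $1,667.59 + $9,521.74 = $11,189.33.
Line 2 (4436.10, Drenistan, 1,931 liters, $327,980.35):
Base rate for 4436.10 is 12%.
4436.10 has an FTA preferential rate, but origin Drenistan is not Drenesta; base rate stands.
Additional duty on 4436.10 from Drenistan: +18.1%. Applied ad valorem rate: 12% + 18.1% = 30.1%.
Duty = $327,980.35 × 30.1% = $98,722.09.
Total = $11,189.33 + $98,722.09 = $109,911.42.

$109,911.42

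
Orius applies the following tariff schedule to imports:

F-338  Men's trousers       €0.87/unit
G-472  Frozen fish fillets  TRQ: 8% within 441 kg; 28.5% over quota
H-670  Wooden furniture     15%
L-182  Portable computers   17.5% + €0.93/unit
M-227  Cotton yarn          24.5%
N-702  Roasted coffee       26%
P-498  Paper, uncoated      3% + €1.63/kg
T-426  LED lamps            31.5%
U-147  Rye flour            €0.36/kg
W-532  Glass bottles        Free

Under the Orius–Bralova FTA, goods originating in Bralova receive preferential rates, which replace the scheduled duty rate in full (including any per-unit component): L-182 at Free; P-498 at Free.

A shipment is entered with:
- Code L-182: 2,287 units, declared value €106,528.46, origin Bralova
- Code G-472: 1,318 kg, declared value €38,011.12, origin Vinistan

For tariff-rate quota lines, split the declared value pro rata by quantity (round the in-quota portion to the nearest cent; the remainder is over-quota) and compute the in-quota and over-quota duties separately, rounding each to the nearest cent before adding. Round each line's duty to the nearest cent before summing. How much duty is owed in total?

€8,225.89

Line 1 (L-182, Bralova, 2,287 units, €106,528.46):
Base rate for L-182 is 17.5% + €0.93/unit.
Origin Bralova qualifies under the Orius–Bralova agreement and L-182 is covered: preferential rate Free applies instead.
Duty = €106,528.46 × 0% = €0.00.
Line 2 (G-472, Vinistan, 1,318 kg, €38,011.12):
Code G-472 is under a tariff-rate quota (threshold 441 kg). In-quota: 441 kg at 8%; over-quota: 877 kg at 28.5%.
Pro-rata value split: in-quota = €38,011.12 × 441/1,318 = €12,718.44; over-quota = €38,011.12 − €12,718.44 = €25,292.68.
In-quota duty = €12,718.44 × 8% = €1,017.48. Over-quota duty = €25,292.68 × 28.5% = €7,208.41.
Line duty = €1,017.48 + €7,208.41 = €8,225.89.
Total = €0.00 + €8,225.89 = €8,225.89.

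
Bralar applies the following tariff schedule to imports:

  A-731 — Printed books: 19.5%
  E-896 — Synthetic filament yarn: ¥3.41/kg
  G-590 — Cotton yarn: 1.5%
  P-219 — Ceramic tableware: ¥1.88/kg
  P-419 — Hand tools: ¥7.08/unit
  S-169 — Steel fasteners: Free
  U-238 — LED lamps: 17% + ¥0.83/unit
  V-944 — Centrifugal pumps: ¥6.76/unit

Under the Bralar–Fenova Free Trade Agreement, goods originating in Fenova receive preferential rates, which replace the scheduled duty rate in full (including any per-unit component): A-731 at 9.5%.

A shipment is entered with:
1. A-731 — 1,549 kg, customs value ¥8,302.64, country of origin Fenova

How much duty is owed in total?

Line 1 (A-731, Fenova, 1,549 kg, ¥8,302.64):
Base rate for A-731 is 19.5%.
Origin Fenova qualifies under the Bralar–Fenova agreement and A-731 is covered: preferential rate 9.5% applies instead.
Duty = ¥8,302.64 × 9.5% = ¥788.75.

¥788.75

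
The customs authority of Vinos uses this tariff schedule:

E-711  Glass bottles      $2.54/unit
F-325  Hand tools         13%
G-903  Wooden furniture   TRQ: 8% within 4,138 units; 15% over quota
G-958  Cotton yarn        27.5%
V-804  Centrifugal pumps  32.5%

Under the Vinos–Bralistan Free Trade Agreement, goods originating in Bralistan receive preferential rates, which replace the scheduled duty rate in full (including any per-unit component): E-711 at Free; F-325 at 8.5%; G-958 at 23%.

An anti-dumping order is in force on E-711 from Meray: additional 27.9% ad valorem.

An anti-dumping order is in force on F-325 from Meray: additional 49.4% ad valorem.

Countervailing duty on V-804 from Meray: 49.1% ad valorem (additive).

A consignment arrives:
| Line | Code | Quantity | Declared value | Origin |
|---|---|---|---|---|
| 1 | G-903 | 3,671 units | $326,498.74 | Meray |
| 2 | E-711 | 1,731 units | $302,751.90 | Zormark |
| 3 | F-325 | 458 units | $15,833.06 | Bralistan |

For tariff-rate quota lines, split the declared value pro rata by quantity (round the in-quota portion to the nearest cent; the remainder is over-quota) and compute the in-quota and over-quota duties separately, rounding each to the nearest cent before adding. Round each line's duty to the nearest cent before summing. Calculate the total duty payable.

Line 1 (G-903, Meray, 3,671 units, $326,498.74):
Code G-903 is under a tariff-rate quota (threshold 4,138 units). Quantity 3,671 units is within the quota, so the in-quota rate 8% applies to the full value.
Duty = $326,498.74 × 8% = $26,119.90.
Line 2 (E-711, Zormark, 1,731 units, $302,751.90):
Base rate for E-711 is $2.54/unit.
E-711 has an FTA preferential rate, but origin Zormark is not Bralistan; base rate stands.
The additional-duty order on E-711 targets Meray, not Zormark; it does not apply.
Duty = 1,731 × $2.54 = $4,396.74.
Line 3 (F-325, Bralistan, 458 units, $15,833.06):
Base rate for F-325 is 13%.
Origin Bralistan qualifies under the Vinos–Bralistan agreement and F-325 is covered: preferential rate 8.5% applies instead.
The additional-duty order on F-325 targets Meray, not Bralistan; it does not apply.
Duty = $15,833.06 × 8.5% = $1,345.81.
Total = $26,119.90 + $4,396.74 + $1,345.81 = $31,862.45.

$31,862.45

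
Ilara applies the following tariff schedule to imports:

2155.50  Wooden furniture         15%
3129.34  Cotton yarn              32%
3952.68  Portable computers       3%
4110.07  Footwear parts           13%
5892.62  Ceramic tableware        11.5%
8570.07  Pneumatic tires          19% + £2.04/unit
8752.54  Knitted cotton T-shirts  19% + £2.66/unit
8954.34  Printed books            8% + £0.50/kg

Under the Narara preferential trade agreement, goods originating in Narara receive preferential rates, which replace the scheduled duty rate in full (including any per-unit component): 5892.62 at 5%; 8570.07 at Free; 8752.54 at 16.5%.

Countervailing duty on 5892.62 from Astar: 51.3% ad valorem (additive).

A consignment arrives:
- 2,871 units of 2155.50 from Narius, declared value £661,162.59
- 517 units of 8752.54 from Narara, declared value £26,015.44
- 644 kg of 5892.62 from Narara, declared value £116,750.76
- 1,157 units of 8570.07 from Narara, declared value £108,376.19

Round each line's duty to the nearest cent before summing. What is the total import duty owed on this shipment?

Line 1 (2155.50, Narius, 2,871 units, £661,162.59):
Base rate for 2155.50 is 15%.
Duty = £661,162.59 × 15% = £99,174.39.
Line 2 (8752.54, Narara, 517 units, £26,015.44):
Base rate for 8752.54 is 19% + £2.66/unit.
Origin Narara qualifies under the Ilara–Narara agreement and 8752.54 is covered: preferential rate 16.5% applies instead.
Duty = £26,015.44 × 16.5% = £4,292.55.
Line 3 (5892.62, Narara, 644 kg, £116,750.76):
Base rate for 5892.62 is 11.5%.
Origin Narara qualifies under the Ilara–Narara agreement and 5892.62 is covered: preferential rate 5% applies instead.
The additional-duty order on 5892.62 targets Astar, not Narara; it does not apply.
Duty = £116,750.76 × 5% = £5,837.54.
Line 4 (8570.07, Narara, 1,157 units, £108,376.19):
Base rate for 8570.07 is 19% + £2.04/unit.
Origin Narara qualifies under the Ilara–Narara agreement and 8570.07 is covered: preferential rate Free applies instead.
Duty = £108,376.19 × 0% = £0.00.
Total = £99,174.39 + £4,292.55 + £5,837.54 + £0.00 = £109,304.48.

£109,304.48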